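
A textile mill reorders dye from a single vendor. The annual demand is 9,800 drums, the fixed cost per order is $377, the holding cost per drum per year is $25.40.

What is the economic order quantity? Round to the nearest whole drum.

539 drums

Optimal lot size Q* = (2 × 9,800 × $377 / $25.4)^½ ≈ 539.36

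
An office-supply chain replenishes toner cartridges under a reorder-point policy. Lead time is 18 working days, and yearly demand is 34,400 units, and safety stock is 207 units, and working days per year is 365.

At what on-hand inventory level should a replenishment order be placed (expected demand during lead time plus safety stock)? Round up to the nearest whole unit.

1,904 units

Daily demand d = 34,400 / 365 = 94.247 units/day
Demand during lead time = 94.247 × 18 = 1,696.44
Reorder point = 1,696.44 + 207 = 1,903.44 → round up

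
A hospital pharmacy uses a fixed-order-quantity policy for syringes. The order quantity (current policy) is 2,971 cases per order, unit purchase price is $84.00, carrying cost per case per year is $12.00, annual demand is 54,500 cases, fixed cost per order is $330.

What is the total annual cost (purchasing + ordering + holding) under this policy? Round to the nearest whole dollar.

$4,601,880

Orders/yr = 54,500/2,971 = 18.344; ordering cost = 18.344 × $330 = $6,053.52
Average inventory = 2,971/2 = 1485.5; holding cost = 1485.5 × $12 = $17,826.00
Purchase cost = D·C = 54,500 × 84 = $4,578,000.00
Total = $6,053.52 + $17,826.00 + $4,578,000.00 = $4,601,879.52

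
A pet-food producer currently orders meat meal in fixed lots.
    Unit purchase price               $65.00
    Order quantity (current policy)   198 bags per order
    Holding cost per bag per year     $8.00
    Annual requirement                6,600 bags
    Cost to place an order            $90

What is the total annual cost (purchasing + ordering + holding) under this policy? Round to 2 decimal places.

$432,792.00

Annual ordering cost = (D/Q)·S = (6,600/198) × 90 = $3,000.00
Annual holding cost  = (Q/2)·H = (198/2) × 8 = $792.00
Purchase cost = D·C = 6,600 × 65 = $429,000.00
Total = $3,000.00 + $792.00 + $429,000.00 = $432,792.00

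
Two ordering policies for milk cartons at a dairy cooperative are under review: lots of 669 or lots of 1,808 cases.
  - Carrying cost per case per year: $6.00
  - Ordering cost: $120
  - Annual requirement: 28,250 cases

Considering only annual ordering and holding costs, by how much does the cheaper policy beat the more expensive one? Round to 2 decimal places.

TC(Q) = (D/Q)S + (Q/2)H
TC(669) = (28,250/669)×120 + (669/2)×6 = $7,074.26
TC(1,808) = (28,250/1,808)×120 + (1,808/2)×6 = $7,299.00
Lots of 669 are cheaper by $224.74.

$224.74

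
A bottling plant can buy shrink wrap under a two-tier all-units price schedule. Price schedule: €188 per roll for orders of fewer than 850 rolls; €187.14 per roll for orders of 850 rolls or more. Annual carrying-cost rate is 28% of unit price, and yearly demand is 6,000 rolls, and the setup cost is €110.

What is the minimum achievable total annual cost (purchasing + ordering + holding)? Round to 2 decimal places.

H₁ = 28%×€188 = €52.6400;  H₂ = 28%×€187.14 = €52.3992
EOQ₁ = √(2×6,000×110/52.6400) = 158.35  (< 850, feasible at tier 1)
EOQ₂ = √(2×6,000×110/52.3992) = 158.72  (< 850 → use Q = 850 at tier-2 price)
TC(tier 1 (EOQ₁), Q≈158.4) = €1,136,335.75
TC(tier 2, Q≈850.0) = €1,145,886.13
Minimum at tier 1 (EOQ₁): €1,136,335.75

€1,136,335.75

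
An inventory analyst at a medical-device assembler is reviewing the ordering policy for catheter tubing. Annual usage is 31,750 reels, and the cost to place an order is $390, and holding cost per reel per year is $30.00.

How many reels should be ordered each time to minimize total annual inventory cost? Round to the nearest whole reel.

Optimal lot size Q* = (2 × 31,750 × $390 / $30)^½ ≈ 908.57

909 reels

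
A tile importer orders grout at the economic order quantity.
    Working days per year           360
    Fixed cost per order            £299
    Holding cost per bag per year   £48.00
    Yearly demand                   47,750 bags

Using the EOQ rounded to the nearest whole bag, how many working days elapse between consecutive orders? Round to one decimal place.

Q* = √(2·D·S / H) = √(2·47,750·299 / 48) = √594,885.4 ≈ 771.29 → Q = 771 bags
Cycle time = (working days × Q)/D = (360 × 771) / 47,750 = 5.813 days

5.8 days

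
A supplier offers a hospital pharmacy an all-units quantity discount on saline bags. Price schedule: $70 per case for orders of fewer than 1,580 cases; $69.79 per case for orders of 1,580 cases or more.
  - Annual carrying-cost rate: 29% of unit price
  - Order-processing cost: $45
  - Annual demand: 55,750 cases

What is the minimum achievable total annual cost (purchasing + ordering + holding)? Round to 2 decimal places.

H₁ = 29%×$70 = $20.3000;  H₂ = 29%×$69.79 = $20.2391
EOQ₁ = √(2×55,750×45/20.3000) = 497.16  (< 1,580, feasible at tier 1)
EOQ₂ = √(2×55,750×45/20.2391) = 497.91  (< 1,580 → use Q = 1,580 at tier-2 price)
TC(tier 1 (EOQ₁), Q≈497.2) = $3,912,592.34
TC(tier 2, Q≈1,580.0) = $3,908,369.21
Minimum at tier 2: $3,908,369.21

$3,908,369.21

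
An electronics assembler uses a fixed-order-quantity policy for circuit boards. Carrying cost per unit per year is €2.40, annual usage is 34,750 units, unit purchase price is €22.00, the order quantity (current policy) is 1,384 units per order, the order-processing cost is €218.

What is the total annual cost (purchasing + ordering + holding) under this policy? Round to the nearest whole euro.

Orders/yr = 34,750/1,384 = 25.108; ordering cost = 25.108 × €218 = €5,473.63
Average inventory = 1,384/2 = 692; holding cost = 692 × €2.4 = €1,660.80
Purchase cost = D·C = 34,750 × 22 = €764,500.00
Total = €5,473.63 + €1,660.80 + €764,500.00 = €771,634.43

€771,634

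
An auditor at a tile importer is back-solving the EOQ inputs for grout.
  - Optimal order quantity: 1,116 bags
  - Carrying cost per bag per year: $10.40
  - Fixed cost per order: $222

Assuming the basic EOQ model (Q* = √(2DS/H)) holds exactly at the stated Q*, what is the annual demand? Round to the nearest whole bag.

From Q* = √(2DS/H) ⇒ Q*² = 2DS/H.
D = Q²H / (2S) = 1,116² × 10.4 / (2 × 222) = 29,172.84

29,173 bags per year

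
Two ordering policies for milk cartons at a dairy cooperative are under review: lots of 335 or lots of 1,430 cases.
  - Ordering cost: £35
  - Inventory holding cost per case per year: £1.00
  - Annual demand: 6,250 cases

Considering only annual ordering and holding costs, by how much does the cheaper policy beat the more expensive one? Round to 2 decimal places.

For each Q, cost = (D/Q)·S + (Q/2)·H.
TC(335) = (6,250/335)×35 + (335/2)×1 = £820.49
TC(1,430) = (6,250/1,430)×35 + (1,430/2)×1 = £867.97
Lots of 335 are cheaper by £47.49.

£47.49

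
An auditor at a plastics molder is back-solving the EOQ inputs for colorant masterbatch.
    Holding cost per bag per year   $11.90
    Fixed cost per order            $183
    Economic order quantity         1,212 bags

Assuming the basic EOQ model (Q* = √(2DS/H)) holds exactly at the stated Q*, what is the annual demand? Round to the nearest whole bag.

EOQ relation: Q² = 2DS/H, so rearrange for the unknown.
D = Q²H / (2S) = 1,212² × 11.9 / (2 × 183) = 47,760.75

47,761 bags per year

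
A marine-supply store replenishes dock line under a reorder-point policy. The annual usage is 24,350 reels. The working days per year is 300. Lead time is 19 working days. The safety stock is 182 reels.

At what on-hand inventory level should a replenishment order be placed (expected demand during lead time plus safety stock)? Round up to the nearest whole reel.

1,725 reels

Daily demand d = 24,350 / 300 = 81.167 reels/day
Demand during lead time = 81.167 × 19 = 1,542.17
Reorder point = 1,542.17 + 182 = 1,724.17 → round up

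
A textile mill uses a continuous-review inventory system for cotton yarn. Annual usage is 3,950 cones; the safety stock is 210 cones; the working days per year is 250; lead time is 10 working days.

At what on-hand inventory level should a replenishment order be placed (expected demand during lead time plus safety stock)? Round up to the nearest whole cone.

Daily demand d = 3,950 / 250 = 15.800 cones/day
Demand during lead time = 15.800 × 10 = 158.00
Reorder point = 158.00 + 210 = 368.00 → round up

368 cones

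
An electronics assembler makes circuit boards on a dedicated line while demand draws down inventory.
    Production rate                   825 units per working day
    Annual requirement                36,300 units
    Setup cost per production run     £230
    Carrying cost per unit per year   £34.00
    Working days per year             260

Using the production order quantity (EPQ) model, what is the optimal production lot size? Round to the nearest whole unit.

769 units

Daily demand d = 36,300/260 = 139.615; p = 825; 1 − d/p = 0.83077
EPQ = √(2DS / (H(1 − d/p)))
    = √(2 × 36,300 × 230 / (34 × 0.83077)) ≈ 768.87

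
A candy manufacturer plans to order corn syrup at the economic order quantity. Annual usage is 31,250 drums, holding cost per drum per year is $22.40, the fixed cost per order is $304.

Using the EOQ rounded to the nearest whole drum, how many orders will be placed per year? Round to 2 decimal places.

33.93 orders per year

Optimal lot size Q* = (2 × 31,250 × $304 / $22.4)^½ ≈ 920.99 → Q = 921
Orders per year = D/Q = 31,250 / 921 = 33.931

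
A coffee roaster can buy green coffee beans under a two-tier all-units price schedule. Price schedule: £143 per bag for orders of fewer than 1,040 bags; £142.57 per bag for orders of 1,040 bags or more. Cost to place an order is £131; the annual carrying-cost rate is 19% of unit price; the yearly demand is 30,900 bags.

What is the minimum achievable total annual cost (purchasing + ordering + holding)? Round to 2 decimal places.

H₁ = 19%×£143 = £27.1700;  H₂ = 19%×£142.57 = £27.0883
EOQ₁ = √(2×30,900×131/27.1700) = 545.86  (< 1,040, feasible at tier 1)
EOQ₂ = √(2×30,900×131/27.0883) = 546.69  (< 1,040 → use Q = 1,040 at tier-2 price)
TC(tier 1 (EOQ₁), Q≈545.9) = £4,433,531.15
TC(tier 2, Q≈1,040.0) = £4,423,391.13
Minimum at tier 2: £4,423,391.13

£4,423,391.13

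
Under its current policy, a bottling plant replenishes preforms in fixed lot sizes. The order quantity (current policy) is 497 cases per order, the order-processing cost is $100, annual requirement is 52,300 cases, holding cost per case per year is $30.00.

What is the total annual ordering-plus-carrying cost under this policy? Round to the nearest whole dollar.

$17,978

Annual ordering cost = (D/Q)·S = (52,300/497) × 100 = $10,523.14
Annual holding cost  = (Q/2)·H = (497/2) × 30 = $7,455.00
Total = $10,523.14 + $7,455.00 = $17,978.14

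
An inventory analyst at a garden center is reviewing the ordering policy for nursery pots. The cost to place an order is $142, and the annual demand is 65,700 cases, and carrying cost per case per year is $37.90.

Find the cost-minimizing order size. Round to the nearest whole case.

2DS/H = 2·65,700·142/37.9 = 492,316.62
EOQ = √492,316.62 ≈ 701.65

702 cases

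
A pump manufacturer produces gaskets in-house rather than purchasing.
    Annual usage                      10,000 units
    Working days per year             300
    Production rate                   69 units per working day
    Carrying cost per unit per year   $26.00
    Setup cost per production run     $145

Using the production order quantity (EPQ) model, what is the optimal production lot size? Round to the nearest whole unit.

465 units

Daily demand d = 10,000/300 = 33.333; p = 69; 1 − d/p = 0.51691
EPQ = √(2DS / (H(1 − d/p)))
    = √(2 × 10,000 × 145 / (26 × 0.51691)) ≈ 464.52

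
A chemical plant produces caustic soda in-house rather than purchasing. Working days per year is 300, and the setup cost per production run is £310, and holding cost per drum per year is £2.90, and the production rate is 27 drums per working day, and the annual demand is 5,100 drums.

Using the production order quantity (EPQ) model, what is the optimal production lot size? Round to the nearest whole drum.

1,716 drums

Daily demand d = 5,100/300 = 17.000; p = 27; 1 − d/p = 0.37037
EPQ = √(2DS / (H(1 − d/p)))
    = √(2 × 5,100 × 310 / (2.9 × 0.37037)) ≈ 1,715.79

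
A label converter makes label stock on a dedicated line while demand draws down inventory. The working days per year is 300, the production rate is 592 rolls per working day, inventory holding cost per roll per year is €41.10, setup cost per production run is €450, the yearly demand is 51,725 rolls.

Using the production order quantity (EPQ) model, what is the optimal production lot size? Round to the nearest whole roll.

1,264 rolls

d = 51,725/300 = 172.4167 rolls/day;  effective holding cost H(1 − d/p) = 41.1·(1 − 172.4167/592) = 29.12986
Q* = √(2DS / H_eff) = √(2·51,725·450 / 29.12986) ≈ 1,264.16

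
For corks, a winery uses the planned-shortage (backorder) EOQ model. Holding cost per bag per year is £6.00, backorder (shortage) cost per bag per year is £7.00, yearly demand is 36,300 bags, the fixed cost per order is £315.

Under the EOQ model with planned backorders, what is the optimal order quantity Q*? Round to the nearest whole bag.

Basic EOQ = √(2·36,300·315/6) = 1,952.306
Backorder adjustment √((H+b)/b) = √((6+7)/7) = 1.3628
Q* = 1,952.306 × 1.3628 ≈ 2,660.55

2,661 bags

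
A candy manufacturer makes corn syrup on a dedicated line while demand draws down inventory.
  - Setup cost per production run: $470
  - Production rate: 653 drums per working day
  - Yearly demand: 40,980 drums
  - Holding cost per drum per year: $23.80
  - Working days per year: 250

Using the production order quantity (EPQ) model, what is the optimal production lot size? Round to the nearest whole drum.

1,470 drums

Daily demand d = 40,980/250 = 163.920; p = 653; 1 − d/p = 0.74897
EPQ = √(2DS / (H(1 − d/p)))
    = √(2 × 40,980 × 470 / (23.8 × 0.74897)) ≈ 1,470.04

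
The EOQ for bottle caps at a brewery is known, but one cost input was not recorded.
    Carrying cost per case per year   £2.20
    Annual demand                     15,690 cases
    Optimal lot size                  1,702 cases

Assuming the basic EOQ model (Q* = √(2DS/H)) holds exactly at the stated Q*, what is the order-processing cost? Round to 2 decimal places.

From Q* = √(2DS/H) ⇒ Q*² = 2DS/H.
S = Q²H / (2D) = 1,702² × 2.2 / (2 × 15,690) = 203.0901

£203.09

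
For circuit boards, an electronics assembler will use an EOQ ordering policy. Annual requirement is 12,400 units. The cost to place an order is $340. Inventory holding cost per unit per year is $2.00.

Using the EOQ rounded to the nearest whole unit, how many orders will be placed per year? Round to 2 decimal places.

6.04 orders per year

EOQ = √(2DS/H) = √(2 × 12,400 × 340 / 2)
    = √(4,216,000.00) ≈ 2,053.29 → Q = 2,053
Orders per year = D/Q = 12,400 / 2,053 = 6.040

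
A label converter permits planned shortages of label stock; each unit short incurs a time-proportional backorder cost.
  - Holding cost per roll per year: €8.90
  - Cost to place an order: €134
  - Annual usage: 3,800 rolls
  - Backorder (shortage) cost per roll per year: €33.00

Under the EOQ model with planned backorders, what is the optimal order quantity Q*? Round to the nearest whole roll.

381 rolls

Q* = √(2DS/H) · √((H + b)/b)
   = √(2 × 3,800 × 134 / 8.9) · √((8.9 + 33) / 33)
   = 338.271 × 1.1268 ≈ 381.17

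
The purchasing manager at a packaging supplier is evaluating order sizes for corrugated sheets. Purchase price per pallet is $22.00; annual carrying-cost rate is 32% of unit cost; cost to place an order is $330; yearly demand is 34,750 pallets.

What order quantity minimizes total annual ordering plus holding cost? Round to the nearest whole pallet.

H = i·C = 0.32 × $22 = $7.0400 per pallet-year
Optimal lot size Q* = (2 × 34,750 × $330 / $7.04)^½ ≈ 1,804.94

1,805 pallets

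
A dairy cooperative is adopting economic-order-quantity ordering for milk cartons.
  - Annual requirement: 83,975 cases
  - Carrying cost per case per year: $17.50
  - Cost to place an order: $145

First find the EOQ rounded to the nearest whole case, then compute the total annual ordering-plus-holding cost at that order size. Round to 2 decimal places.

$20,643.96

Q* = √(2·D·S / H) = √(2·83,975·145 / 17.5) = √1,391,585.7 ≈ 1,179.65 → Q = 1,180 cases
Ordering: D/Q × S = 83,975/1,180 × $145 = $10,318.96
Holding:  Q/2 × H = 1,180/2 × $17.5 = $10,325.00
Total = $10,318.96 + $10,325.00 = $20,643.96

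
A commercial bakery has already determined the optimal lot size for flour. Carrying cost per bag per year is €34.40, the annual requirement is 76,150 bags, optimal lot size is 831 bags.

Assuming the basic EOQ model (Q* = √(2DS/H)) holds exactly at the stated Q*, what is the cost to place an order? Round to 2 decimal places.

From Q* = √(2DS/H) ⇒ Q*² = 2DS/H.
S = Q²H / (2D) = 831² × 34.4 / (2 × 76,150) = 155.9770

€155.98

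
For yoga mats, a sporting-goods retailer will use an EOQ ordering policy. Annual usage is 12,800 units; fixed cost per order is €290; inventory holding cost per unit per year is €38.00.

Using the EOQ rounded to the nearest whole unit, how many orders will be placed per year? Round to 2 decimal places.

Optimal lot size Q* = (2 × 12,800 × €290 / €38)^½ ≈ 442.01 → Q = 442
N = D/Q = 12,800/442 ≈ 28.959 orders/yr

28.96 orders per year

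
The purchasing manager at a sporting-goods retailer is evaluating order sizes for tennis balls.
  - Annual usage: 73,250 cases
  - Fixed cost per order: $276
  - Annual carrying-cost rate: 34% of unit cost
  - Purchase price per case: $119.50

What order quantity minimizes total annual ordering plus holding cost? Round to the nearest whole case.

H = i·C = 0.34 × $119.5 = $40.6300 per case-year
2DS/H = 2·73,250·276/40.63 = 995,175.98
EOQ = √995,175.98 ≈ 997.59

998 cases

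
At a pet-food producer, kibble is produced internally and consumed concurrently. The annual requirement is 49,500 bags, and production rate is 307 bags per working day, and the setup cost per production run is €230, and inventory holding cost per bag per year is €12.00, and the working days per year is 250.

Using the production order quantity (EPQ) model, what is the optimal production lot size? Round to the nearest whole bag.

2,312 bags

d = 49,500/250 = 198.0000 bags/day;  effective holding cost H(1 − d/p) = 12·(1 − 198.0000/307) = 4.26059
Q* = √(2DS / H_eff) = √(2·49,500·230 / 4.26059) ≈ 2,311.78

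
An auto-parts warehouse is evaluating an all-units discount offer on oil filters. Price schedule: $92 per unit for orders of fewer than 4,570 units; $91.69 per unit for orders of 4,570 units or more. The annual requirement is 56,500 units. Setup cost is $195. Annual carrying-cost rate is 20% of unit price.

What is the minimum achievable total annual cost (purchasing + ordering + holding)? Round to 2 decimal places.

H₁ = 20%×$92 = $18.4000;  H₂ = 20%×$91.69 = $18.3380
EOQ₁ = √(2×56,500×195/18.4000) = 1,094.33  (< 4,570, feasible at tier 1)
EOQ₂ = √(2×56,500×195/18.3380) = 1,096.18  (< 4,570 → use Q = 4,570 at tier-2 price)
TC(tier 1 (EOQ₁), Q≈1,094.3) = $5,218,135.64
TC(tier 2, Q≈4,570.0) = $5,224,798.16
Minimum at tier 1 (EOQ₁): $5,218,135.64

$5,218,135.64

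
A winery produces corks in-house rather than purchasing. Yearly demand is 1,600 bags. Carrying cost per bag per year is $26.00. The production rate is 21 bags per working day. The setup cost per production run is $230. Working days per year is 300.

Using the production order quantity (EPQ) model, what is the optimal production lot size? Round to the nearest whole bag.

195 bags

Daily demand d = 1,600/300 = 5.333; p = 21; 1 − d/p = 0.74603
EPQ = √(2DS / (H(1 − d/p)))
    = √(2 × 1,600 × 230 / (26 × 0.74603)) ≈ 194.79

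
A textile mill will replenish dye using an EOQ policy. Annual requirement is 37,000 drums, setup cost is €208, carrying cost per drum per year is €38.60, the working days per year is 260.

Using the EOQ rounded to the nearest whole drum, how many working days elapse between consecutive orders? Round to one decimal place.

2DS/H = 2·37,000·208/38.6 = 398,756.48
EOQ = √398,756.48 ≈ 631.47 → Q = 631 drums
T = Q/D × 260 days = 631/37,000 × 260 = 4.434 days

4.4 days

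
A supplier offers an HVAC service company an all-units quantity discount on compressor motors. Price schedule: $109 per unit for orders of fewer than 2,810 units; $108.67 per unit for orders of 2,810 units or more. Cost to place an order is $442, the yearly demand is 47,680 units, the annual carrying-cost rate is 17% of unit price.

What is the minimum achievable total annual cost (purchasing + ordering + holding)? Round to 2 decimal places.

H₁ = 17%×$109 = $18.5300;  H₂ = 17%×$108.67 = $18.4739
EOQ₁ = √(2×47,680×442/18.5300) = 1,508.19  (< 2,810, feasible at tier 1)
EOQ₂ = √(2×47,680×442/18.4739) = 1,510.48  (< 2,810 → use Q = 2,810 at tier-2 price)
TC(tier 1 (EOQ₁), Q≈1,508.2) = $5,225,066.79
TC(tier 2, Q≈2,810.0) = $5,214,841.27
Minimum at tier 2: $5,214,841.27

$5,214,841.27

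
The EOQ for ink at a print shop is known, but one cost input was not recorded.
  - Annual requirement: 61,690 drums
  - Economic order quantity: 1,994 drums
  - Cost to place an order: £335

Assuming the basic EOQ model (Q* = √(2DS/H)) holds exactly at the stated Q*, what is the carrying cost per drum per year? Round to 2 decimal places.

EOQ relation: Q² = 2DS/H, so rearrange for the unknown.
H = 2DS / Q² = 2 × 61,690 × 335 / 1,994² = 10.3954

£10.40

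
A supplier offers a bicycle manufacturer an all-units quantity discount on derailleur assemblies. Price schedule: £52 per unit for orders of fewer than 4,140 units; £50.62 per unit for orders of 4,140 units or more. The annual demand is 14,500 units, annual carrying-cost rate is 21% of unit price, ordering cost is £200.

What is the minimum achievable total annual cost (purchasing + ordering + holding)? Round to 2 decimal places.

£756,695.00

H₁ = 21%×£52 = £10.9200;  H₂ = 21%×£50.62 = £10.6302
EOQ₁ = √(2×14,500×200/10.9200) = 728.79  (< 4,140, feasible at tier 1)
EOQ₂ = √(2×14,500×200/10.6302) = 738.66  (< 4,140 → use Q = 4,140 at tier-2 price)
TC(tier 1 (EOQ₁), Q≈728.8) = £761,958.39
TC(tier 2, Q≈4,140.0) = £756,695.00
Minimum at tier 2: £756,695.00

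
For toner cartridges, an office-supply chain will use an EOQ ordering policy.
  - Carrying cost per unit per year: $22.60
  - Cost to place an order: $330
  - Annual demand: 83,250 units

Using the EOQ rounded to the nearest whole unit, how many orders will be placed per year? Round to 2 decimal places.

53.40 orders per year

Optimal lot size Q* = (2 × 83,250 × $330 / $22.6)^½ ≈ 1,559.23 → Q = 1,559
Orders per year = D/Q = 83,250 / 1,559 = 53.400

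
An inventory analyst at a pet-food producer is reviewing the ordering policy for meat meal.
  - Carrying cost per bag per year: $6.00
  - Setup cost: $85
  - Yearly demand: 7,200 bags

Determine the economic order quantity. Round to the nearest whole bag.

452 bags

Optimal lot size Q* = (2 × 7,200 × $85 / $6)^½ ≈ 451.66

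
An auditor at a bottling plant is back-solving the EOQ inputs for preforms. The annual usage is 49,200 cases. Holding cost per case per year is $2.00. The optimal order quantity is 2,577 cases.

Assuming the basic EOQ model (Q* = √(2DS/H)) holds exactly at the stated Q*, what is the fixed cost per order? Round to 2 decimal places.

Since Q* = (2DS/H)^½, squaring gives Q*²·H = 2DS.
S = Q²H / (2D) = 2,577² × 2 / (2 × 49,200) = 134.9782

$134.98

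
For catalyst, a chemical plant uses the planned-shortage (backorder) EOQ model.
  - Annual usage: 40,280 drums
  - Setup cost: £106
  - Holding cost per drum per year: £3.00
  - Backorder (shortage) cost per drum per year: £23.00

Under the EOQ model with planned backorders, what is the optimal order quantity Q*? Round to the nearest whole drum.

1,794 drums

Q* = √(2DS/H) · √((H + b)/b)
   = √(2 × 40,280 × 106 / 3) · √((3 + 23) / 23)
   = 1,687.144 × 1.0632 ≈ 1,793.80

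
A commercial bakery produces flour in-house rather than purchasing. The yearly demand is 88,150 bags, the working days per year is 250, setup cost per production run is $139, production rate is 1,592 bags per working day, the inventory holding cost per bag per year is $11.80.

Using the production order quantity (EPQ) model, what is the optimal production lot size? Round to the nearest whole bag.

1,633 bags

Daily demand d = 88,150/250 = 352.600; p = 1592; 1 − d/p = 0.77852
EPQ = √(2DS / (H(1 − d/p)))
    = √(2 × 88,150 × 139 / (11.8 × 0.77852)) ≈ 1,633.27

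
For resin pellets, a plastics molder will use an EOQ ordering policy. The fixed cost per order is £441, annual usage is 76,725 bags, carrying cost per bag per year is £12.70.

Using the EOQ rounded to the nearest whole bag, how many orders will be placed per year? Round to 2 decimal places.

2DS/H = 2·76,725·441/12.7 = 5,328,460.63
EOQ = √5,328,460.63 ≈ 2,308.35 → Q = 2,308
N = D/Q = 76,725/2,308 ≈ 33.243 orders/yr

33.24 orders per year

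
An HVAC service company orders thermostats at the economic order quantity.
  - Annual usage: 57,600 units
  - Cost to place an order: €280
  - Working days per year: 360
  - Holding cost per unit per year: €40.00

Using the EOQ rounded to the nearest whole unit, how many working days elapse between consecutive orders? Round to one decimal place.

5.6 days

EOQ = √(2DS/H) = √(2 × 57,600 × 280 / 40)
    = √(806,400.00) ≈ 898.00 → Q = 898 units
Cycle time = (working days × Q)/D = (360 × 898) / 57,600 = 5.612 days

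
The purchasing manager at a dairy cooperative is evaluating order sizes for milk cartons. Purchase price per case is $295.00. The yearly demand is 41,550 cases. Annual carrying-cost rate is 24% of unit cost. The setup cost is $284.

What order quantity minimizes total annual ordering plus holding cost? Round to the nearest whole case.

577 cases

Holding cost per case per year: H = 24% × $295 = $70.8000
Optimal lot size Q* = (2 × 41,550 × $284 / $70.8)^½ ≈ 577.36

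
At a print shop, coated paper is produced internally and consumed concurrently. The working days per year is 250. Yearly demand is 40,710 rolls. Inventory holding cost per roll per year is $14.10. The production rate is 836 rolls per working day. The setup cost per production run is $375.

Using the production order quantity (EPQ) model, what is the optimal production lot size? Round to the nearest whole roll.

Daily demand d = 40,710/250 = 162.840; p = 836; 1 − d/p = 0.80522
EPQ = √(2DS / (H(1 − d/p)))
    = √(2 × 40,710 × 375 / (14.1 × 0.80522)) ≈ 1,639.89

1,640 rolls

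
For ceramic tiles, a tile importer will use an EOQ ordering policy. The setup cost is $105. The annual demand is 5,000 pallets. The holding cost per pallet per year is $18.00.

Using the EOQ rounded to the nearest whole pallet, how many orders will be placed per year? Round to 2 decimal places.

20.66 orders per year

Optimal lot size Q* = (2 × 5,000 × $105 / $18)^½ ≈ 241.52 → Q = 242
Orders per year = D/Q = 5,000 / 242 = 20.661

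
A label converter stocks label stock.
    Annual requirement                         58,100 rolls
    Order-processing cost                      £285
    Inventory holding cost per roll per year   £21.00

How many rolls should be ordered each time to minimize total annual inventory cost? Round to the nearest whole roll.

1,256 rolls

Q* = √(2·D·S / H) = √(2·58,100·285 / 21) = √1,577,000.0 ≈ 1,255.79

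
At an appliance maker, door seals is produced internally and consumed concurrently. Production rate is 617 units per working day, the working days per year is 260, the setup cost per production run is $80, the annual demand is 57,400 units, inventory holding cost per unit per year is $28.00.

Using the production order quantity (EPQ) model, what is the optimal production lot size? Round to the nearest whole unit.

Daily demand d = 57,400/260 = 220.769; p = 617; 1 − d/p = 0.64219
EPQ = √(2DS / (H(1 − d/p)))
    = √(2 × 57,400 × 80 / (28 × 0.64219)) ≈ 714.67

715 units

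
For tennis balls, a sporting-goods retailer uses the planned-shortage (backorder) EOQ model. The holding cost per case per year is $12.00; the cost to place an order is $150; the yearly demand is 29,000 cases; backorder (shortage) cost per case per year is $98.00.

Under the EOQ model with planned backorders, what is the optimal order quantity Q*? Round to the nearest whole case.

902 cases

Q* = √(2DS/H) · √((H + b)/b)
   = √(2 × 29,000 × 150 / 12) · √((12 + 98) / 98)
   = 851.469 × 1.0595 ≈ 902.10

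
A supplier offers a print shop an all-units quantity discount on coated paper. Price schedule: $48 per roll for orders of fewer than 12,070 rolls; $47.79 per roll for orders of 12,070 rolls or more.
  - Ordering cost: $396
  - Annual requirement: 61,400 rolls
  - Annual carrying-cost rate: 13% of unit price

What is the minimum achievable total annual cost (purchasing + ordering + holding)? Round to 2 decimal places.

H₁ = 13%×$48 = $6.2400;  H₂ = 13%×$47.79 = $6.2127
EOQ₁ = √(2×61,400×396/6.2400) = 2,791.61  (< 12,070, feasible at tier 1)
EOQ₂ = √(2×61,400×396/6.2127) = 2,797.74  (< 12,070 → use Q = 12,070 at tier-2 price)
TC(tier 1 (EOQ₁), Q≈2,791.6) = $2,964,619.64
TC(tier 2, Q≈12,070.0) = $2,973,814.09
Minimum at tier 1 (EOQ₁): $2,964,619.64

$2,964,619.64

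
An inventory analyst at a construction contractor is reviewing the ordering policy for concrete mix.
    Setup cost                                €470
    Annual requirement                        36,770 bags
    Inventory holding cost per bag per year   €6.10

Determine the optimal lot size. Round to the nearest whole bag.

EOQ = √(2DS/H) = √(2 × 36,770 × 470 / 6.1)
    = √(5,666,196.72) ≈ 2,380.38

2,380 bags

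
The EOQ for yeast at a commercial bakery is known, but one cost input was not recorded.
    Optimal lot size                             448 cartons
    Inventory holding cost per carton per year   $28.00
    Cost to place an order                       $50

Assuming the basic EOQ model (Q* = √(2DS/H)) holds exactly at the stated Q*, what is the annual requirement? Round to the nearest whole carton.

Since Q* = (2DS/H)^½, squaring gives Q*²·H = 2DS.
D = Q²H / (2S) = 448² × 28 / (2 × 50) = 56,197.12

56,197 cartons per year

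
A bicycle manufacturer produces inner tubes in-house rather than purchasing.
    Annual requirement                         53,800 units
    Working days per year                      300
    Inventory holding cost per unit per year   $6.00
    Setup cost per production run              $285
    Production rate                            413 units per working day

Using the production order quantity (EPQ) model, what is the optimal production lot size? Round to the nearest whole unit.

Daily demand d = 53,800/300 = 179.333; p = 413; 1 − d/p = 0.56578
EPQ = √(2DS / (H(1 − d/p)))
    = √(2 × 53,800 × 285 / (6 × 0.56578)) ≈ 3,005.59

3,006 units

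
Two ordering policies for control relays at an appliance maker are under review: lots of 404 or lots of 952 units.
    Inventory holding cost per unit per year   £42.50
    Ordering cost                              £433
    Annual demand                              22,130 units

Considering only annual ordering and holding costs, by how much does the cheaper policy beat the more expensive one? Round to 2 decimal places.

£2,008.11

Annual cost at Q: ordering D·S/Q plus holding Q·H/2.
TC(404) = (22,130/404)×433 + (404/2)×42.5 = £32,303.54
TC(952) = (22,130/952)×433 + (952/2)×42.5 = £30,295.43
Cheaper: Q = 952.  Difference = £2,008.11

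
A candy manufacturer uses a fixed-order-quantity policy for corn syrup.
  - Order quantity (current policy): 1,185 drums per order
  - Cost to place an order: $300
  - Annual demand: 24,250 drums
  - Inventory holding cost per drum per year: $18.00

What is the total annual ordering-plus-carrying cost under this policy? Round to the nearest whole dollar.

$16,804

Annual ordering cost = (D/Q)·S = (24,250/1,185) × 300 = $6,139.24
Annual holding cost  = (Q/2)·H = (1,185/2) × 18 = $10,665.00
Total = $6,139.24 + $10,665.00 = $16,804.24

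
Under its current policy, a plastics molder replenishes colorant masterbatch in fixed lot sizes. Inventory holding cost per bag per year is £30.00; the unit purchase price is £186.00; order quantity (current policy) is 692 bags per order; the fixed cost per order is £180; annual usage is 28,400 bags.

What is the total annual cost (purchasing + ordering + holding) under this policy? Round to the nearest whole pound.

£5,300,167

Ordering: D/Q × S = 28,400/692 × £180 = £7,387.28
Holding:  Q/2 × H = 692/2 × £30 = £10,380.00
Purchase cost = D·C = 28,400 × 186 = £5,282,400.00
Total = £7,387.28 + £10,380.00 + £5,282,400.00 = £5,300,167.28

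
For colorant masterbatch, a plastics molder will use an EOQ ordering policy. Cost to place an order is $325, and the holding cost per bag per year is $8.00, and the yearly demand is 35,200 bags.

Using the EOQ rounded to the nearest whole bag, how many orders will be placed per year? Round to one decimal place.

Optimal lot size Q* = (2 × 35,200 × $325 / $8)^½ ≈ 1,691.15 → Q = 1,691
N = D/Q = 35,200/1,691 ≈ 20.816 orders/yr

20.8 orders per year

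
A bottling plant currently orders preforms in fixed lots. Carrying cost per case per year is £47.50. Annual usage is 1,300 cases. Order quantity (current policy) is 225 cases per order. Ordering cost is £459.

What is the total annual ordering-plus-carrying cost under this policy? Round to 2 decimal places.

£7,995.75

Annual ordering cost = (D/Q)·S = (1,300/225) × 459 = £2,652.00
Annual holding cost  = (Q/2)·H = (225/2) × 47.5 = £5,343.75
Total = £2,652.00 + £5,343.75 = £7,995.75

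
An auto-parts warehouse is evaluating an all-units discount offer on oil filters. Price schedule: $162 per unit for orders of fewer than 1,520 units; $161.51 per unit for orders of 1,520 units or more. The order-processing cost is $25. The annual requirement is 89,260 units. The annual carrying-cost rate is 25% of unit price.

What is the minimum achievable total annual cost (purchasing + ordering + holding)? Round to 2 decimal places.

H₁ = 25%×$162 = $40.5000;  H₂ = 25%×$161.51 = $40.3775
EOQ₁ = √(2×89,260×25/40.5000) = 331.96  (< 1,520, feasible at tier 1)
EOQ₂ = √(2×89,260×25/40.3775) = 332.46  (< 1,520 → use Q = 1,520 at tier-2 price)
TC(tier 1 (EOQ₁), Q≈332.0) = $14,473,564.39
TC(tier 2, Q≈1,520.0) = $14,448,537.59
Minimum at tier 2: $14,448,537.59

$14,448,537.59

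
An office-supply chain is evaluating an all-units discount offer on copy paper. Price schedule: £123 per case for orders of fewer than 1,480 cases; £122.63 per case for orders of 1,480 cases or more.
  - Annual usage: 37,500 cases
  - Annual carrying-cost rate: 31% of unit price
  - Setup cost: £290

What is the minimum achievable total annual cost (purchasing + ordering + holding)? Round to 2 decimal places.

H₁ = 31%×£123 = £38.1300;  H₂ = 31%×£122.63 = £38.0153
EOQ₁ = √(2×37,500×290/38.1300) = 755.26  (< 1,480, feasible at tier 1)
EOQ₂ = √(2×37,500×290/38.0153) = 756.40  (< 1,480 → use Q = 1,480 at tier-2 price)
TC(tier 1 (EOQ₁), Q≈755.3) = £4,641,298.05
TC(tier 2, Q≈1,480.0) = £4,634,104.29
Minimum at tier 2: £4,634,104.29

£4,634,104.29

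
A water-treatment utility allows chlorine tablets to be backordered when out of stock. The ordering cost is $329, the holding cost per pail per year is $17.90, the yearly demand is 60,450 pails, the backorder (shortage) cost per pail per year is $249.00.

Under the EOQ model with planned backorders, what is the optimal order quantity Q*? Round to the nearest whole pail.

Q* = √(2DS/H) · √((H + b)/b)
   = √(2 × 60,450 × 329 / 17.9) · √((17.9 + 249) / 249)
   = 1,490.681 × 1.0353 ≈ 1,543.33

1,543 pails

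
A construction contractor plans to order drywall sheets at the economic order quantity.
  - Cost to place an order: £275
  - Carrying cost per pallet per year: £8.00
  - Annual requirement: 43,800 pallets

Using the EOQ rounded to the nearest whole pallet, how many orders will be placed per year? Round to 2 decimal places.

EOQ = √(2DS/H) = √(2 × 43,800 × 275 / 8)
    = √(3,011,250.00) ≈ 1,735.30 → Q = 1,735
N = D/Q = 43,800/1,735 ≈ 25.245 orders/yr

25.24 orders per year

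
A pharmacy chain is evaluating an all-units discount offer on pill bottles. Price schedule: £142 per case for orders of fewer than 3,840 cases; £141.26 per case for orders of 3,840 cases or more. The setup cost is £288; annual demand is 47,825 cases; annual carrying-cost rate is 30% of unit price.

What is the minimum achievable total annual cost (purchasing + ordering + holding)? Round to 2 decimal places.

H₁ = 30%×£142 = £42.6000;  H₂ = 30%×£141.26 = £42.3780
EOQ₁ = √(2×47,825×288/42.6000) = 804.14  (< 3,840, feasible at tier 1)
EOQ₂ = √(2×47,825×288/42.3780) = 806.25  (< 3,840 → use Q = 3,840 at tier-2 price)
TC(tier 1 (EOQ₁), Q≈804.1) = £6,825,406.54
TC(tier 2, Q≈3,840.0) = £6,840,712.13
Minimum at tier 1 (EOQ₁): £6,825,406.54

£6,825,406.54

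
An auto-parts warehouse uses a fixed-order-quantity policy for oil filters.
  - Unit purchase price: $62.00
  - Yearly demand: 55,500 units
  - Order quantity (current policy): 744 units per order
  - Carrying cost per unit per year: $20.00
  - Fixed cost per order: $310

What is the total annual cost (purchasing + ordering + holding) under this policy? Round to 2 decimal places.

$3,471,565.00

Ordering: D/Q × S = 55,500/744 × $310 = $23,125.00
Holding:  Q/2 × H = 744/2 × $20 = $7,440.00
Purchase cost = D·C = 55,500 × 62 = $3,441,000.00
Total = $23,125.00 + $7,440.00 + $3,441,000.00 = $3,471,565.00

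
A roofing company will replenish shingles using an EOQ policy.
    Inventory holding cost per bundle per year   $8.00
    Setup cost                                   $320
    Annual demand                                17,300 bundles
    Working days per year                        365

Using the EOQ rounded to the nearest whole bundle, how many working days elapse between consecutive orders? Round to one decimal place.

Optimal lot size Q* = (2 × 17,300 × $320 / $8)^½ ≈ 1,176.44 → Q = 1,176 bundles
Cycle time = (working days × Q)/D = (365 × 1,176) / 17,300 = 24.812 days

24.8 days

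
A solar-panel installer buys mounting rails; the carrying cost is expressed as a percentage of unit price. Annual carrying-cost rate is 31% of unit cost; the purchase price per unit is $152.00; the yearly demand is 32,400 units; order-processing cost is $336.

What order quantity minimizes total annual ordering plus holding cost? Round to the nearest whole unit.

680 units

Holding cost per unit per year: H = 31% × $152 = $47.1200
Optimal lot size Q* = (2 × 32,400 × $336 / $47.12)^½ ≈ 679.76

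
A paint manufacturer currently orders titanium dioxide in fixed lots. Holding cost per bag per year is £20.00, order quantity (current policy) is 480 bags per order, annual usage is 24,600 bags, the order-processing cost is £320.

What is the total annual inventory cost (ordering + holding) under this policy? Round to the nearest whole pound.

£21,200

Annual ordering cost = (D/Q)·S = (24,600/480) × 320 = £16,400.00
Annual holding cost  = (Q/2)·H = (480/2) × 20 = £4,800.00
Total = £16,400.00 + £4,800.00 = £21,200.00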